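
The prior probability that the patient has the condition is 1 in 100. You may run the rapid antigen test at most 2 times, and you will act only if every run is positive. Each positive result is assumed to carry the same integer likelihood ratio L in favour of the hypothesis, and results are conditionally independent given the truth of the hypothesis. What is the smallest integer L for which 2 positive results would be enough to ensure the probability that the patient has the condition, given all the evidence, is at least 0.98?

Prior odds = 0.01/0.99 = 1/99.
Target odds = 0.98/0.02 = 49.
Need L² ≥ 49 ÷ (1/99) = 4851.
69² = 4761 < 4851 ≤ 4900 = 70², so L = 70.

70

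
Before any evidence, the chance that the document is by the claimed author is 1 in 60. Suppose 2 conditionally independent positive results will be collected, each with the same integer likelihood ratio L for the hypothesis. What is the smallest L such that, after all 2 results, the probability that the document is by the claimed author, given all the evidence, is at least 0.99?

77

Prior odds = (1/60)/(59/60) = 1/59.
Target odds = 0.99/0.01 = 99.
Need L² ≥ 99 ÷ (1/59) = 5841.
76² = 5776 < 5841 ≤ 5929 = 77², so L = 77.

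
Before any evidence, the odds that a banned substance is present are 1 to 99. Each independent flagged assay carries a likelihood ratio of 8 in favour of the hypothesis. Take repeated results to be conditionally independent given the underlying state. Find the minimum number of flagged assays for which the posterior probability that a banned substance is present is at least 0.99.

Prior odds = 1/99.
Likelihood ratio per flagged assay = 8.
Target odds: 0.99 ÷ 0.01 = 99.
Need (1/99) × 8ⁿ ≥ 99, i.e. 8ⁿ ≥ 9801.
8⁴ = 4096 falls short of 9801 but 8⁵ = 32768 reaches it, so n = 5.

5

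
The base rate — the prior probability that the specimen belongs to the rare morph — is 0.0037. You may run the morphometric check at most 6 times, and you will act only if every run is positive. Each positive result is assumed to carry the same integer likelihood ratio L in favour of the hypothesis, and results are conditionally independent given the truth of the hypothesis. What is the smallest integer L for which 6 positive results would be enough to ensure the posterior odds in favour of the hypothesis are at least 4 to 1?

Prior odds = 0.0037/0.9963 = 37/9963.
Target odds = 4.
Need L⁶ ≥ 4 ÷ (37/9963) = 39852/37.
3⁶ = 729 < 39852/37 ≤ 4096 = 4⁶, so L = 4.

4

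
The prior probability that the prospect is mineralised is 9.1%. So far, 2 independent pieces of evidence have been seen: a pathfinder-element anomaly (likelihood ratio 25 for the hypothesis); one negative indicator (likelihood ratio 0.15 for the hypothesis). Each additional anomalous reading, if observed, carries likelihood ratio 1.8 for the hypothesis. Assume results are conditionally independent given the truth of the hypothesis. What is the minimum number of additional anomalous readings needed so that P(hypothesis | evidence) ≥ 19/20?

7

Prior odds = 0.091/0.909 = 91/909.
Combined Bayes factor of the evidence already in hand = 25 × 0.15 = 3.75.
Odds after that evidence = (91/909) × 3.75 = 455/1212.
Target odds = 0.95/0.05 = 19.
Need 1.8ⁿ ≥ 19 ÷ (455/1212) = 23028/455.
1.8⁶ = 531441/15625 falls short of 23028/455 but 1.8⁷ = 4782969/78125 reaches it, so n = 7.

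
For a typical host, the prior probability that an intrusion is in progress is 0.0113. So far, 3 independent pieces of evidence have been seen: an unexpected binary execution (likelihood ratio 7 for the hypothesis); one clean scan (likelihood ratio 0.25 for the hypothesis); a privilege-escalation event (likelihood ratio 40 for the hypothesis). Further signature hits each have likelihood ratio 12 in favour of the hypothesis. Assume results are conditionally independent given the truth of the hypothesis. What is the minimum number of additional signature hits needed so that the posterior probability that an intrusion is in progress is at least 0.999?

3

Prior odds = 0.0113/0.9887 = 113/9887.
Combined Bayes factor of the evidence already in hand = 7 × 0.25 × 40 = 70.
Odds after that evidence = (113/9887) × 70 = 7910/9887.
Target odds = 0.999/0.001 = 999.
Need 12ⁿ ≥ 999 ÷ (7910/9887) = 9877113/7910.
12² = 144 falls short of 9877113/7910 but 12³ = 1728 reaches it, so n = 3.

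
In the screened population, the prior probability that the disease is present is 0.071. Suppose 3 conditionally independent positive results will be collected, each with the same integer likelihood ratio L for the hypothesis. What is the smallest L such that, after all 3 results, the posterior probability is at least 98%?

Prior odds = 0.071/0.929 = 71/929.
Target odds = 0.98/0.02 = 49.
Need L³ ≥ 49 ÷ (71/929) = 45521/71.
8³ = 512 < 45521/71 ≤ 729 = 9³, so L = 9.

9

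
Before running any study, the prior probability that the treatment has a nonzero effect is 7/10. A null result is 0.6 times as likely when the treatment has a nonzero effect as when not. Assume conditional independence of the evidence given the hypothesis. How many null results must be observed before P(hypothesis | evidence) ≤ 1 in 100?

Prior odds: 0.7 ÷ 0.3 = 7/3.
Likelihood ratio per null result = 0.6.
Target posterior odds = 0.01/0.99 = 1/99.
Require 0.6ⁿ ≤ 1/99 ÷ (7/3) = 1/231.
0.6¹⁰ = 59049/9765625 is still above 1/231 but 0.6¹¹ = 177147/48828125 is at or below it, so n = 11.

11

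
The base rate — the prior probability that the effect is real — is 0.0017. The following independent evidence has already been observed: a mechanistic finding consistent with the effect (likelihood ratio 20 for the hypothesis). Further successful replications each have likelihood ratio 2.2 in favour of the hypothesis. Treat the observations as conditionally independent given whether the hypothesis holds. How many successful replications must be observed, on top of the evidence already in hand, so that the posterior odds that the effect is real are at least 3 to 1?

Prior odds = 0.0017/0.9983 = 17/9983.
Bayes factor of the evidence already in hand = 20.
Odds after that evidence = (17/9983) × 20 = 340/9983.
Target odds = 3.
Need 2.2ⁿ ≥ 3 ÷ (340/9983) = 29949/340.
2.2⁵ = 51.53632 falls short of 29949/340 but 2.2⁶ = 1771561/15625 reaches it, so n = 6.

6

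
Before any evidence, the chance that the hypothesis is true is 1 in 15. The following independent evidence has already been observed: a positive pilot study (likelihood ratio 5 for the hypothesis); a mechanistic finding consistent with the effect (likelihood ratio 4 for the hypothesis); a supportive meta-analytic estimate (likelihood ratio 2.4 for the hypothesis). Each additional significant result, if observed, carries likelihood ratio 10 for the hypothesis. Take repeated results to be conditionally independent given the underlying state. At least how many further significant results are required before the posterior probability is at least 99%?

2

Prior odds = (1/15)/(14/15) = 1/14.
Combined Bayes factor of the evidence already in hand = 5 × 4 × 2.4 = 48.
Odds after that evidence = (1/14) × 48 = 24/7.
Target odds = 0.99/0.01 = 99.
Need 10ⁿ ≥ 99 ÷ (24/7) = 28.875.
10¹ = 10 falls short of 28.875 but 10² = 100 reaches it, so n = 2.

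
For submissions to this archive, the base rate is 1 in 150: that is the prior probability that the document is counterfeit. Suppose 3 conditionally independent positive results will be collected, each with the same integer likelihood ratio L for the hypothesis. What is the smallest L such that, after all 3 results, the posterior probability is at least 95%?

Prior odds = (1/150)/(149/150) = 1/149.
Target odds = 0.95/0.05 = 19.
Need L³ ≥ 19 ÷ (1/149) = 2831.
14³ = 2744 < 2831 ≤ 3375 = 15³, so L = 15.

15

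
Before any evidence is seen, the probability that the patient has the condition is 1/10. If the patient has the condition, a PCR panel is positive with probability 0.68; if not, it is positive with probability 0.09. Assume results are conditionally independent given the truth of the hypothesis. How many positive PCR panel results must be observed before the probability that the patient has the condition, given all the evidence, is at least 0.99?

Prior odds: 0.1 ÷ 0.9 = 1/9.
Likelihood ratio of a positive = 0.68/0.09 = 68/9.
Target posterior odds = 0.99/0.01 = 99.
Need (1/9) × (68/9)ⁿ ≥ 99, i.e. (68/9)ⁿ ≥ 891.
(68/9)³ = 314432/729 falls short of 891 but (68/9)⁴ = 21381376/6561 reaches it, so n = 4.

4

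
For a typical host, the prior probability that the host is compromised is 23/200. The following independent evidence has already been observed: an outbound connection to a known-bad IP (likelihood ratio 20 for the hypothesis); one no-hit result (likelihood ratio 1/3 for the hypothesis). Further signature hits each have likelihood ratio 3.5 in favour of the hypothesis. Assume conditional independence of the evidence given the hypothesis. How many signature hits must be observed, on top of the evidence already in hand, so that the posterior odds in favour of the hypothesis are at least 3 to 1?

1

Prior odds = 0.115/0.885 = 23/177.
Combined Bayes factor of the evidence already in hand = 20 × (1/3) = 20/3.
Odds after that evidence = (23/177) × 20/3 = 460/531.
Target odds = 3.
Need 3.5ⁿ ≥ 3 ÷ (460/531) = 1593/460.
3.5¹ = 3.5, which meets the required 1593/460; so n = 1.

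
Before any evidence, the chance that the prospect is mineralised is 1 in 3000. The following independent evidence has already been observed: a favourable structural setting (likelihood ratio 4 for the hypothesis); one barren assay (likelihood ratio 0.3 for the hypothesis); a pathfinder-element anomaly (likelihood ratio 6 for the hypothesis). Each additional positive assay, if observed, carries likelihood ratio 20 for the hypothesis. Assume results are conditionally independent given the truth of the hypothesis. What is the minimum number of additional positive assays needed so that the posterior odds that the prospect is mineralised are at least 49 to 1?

Prior odds = (1/3000)/(2999/3000) = 1/2999.
Combined Bayes factor of the evidence already in hand = 4 × 0.3 × 6 = 7.2.
Odds after that evidence = (1/2999) × 7.2 = 36/14995.
Target odds = 49.
Need 20ⁿ ≥ 49 ÷ (36/14995) = 734755/36.
20³ = 8000 falls short of 734755/36 but 20⁴ = 160000 reaches it, so n = 4.

4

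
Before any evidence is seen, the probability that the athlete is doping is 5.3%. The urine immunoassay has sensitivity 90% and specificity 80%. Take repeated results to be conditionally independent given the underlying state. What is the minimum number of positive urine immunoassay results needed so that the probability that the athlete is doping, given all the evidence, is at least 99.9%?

Prior odds: 0.053 ÷ 0.947 = 53/947.
False-positive rate = 1 − 0.8 = 0.2; likelihood ratio of a positive = 0.9/0.2 = 4.5.
Target odds: 0.999 ÷ 0.001 = 999.
Require 4.5ⁿ ≥ 999 ÷ (53/947) = 946053/53.
4.5⁶ = 8303.765625 falls short of 946053/53 but 4.5⁷ = 4782969/128 reaches it, so n = 7.

7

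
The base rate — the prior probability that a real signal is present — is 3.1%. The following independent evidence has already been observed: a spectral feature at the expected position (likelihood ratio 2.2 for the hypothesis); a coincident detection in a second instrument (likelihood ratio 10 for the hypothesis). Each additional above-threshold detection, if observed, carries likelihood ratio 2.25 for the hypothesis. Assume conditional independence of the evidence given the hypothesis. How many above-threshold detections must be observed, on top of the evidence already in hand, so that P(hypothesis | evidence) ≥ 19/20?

Prior odds = 0.031/0.969 = 31/969.
Combined Bayes factor of the evidence already in hand = 2.2 × 10 = 22.
Odds after that evidence = (31/969) × 22 = 682/969.
Target odds = 0.95/0.05 = 19.
Need 2.25ⁿ ≥ 19 ÷ (682/969) = 18411/682.
2.25⁴ = 25.62890625 falls short of 18411/682 but 2.25⁵ = 59049/1024 reaches it, so n = 5.

5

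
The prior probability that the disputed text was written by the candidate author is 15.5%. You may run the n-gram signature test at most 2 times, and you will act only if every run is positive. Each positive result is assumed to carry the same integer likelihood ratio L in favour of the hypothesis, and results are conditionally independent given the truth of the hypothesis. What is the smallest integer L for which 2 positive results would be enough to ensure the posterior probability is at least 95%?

11

Prior odds = 0.155/0.845 = 31/169.
Target odds = 0.95/0.05 = 19.
Need L² ≥ 19 ÷ (31/169) = 3211/31.
10² = 100 < 3211/31 ≤ 121 = 11², so L = 11.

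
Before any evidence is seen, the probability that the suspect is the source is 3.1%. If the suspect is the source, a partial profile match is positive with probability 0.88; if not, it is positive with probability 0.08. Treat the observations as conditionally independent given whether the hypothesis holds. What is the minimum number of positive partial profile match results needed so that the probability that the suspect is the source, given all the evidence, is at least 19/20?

3

Prior odds: 0.031 ÷ 0.969 = 31/969.
Likelihood ratio of a positive = 0.88/0.08 = 11.
Target odds: 0.95 ÷ 0.05 = 19.
Require 11ⁿ ≥ 19 ÷ (31/969) = 18411/31.
11² = 121 falls short of 18411/31 but 11³ = 1331 reaches it, so n = 3.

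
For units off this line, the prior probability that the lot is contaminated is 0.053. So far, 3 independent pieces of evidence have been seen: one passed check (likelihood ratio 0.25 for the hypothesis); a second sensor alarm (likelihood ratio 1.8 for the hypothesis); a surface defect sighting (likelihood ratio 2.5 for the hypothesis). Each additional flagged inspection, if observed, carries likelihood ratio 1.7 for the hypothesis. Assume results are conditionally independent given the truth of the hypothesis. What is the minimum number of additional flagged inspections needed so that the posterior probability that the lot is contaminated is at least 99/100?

Prior odds = 0.053/0.947 = 53/947.
Combined Bayes factor of the evidence already in hand = 0.25 × 1.8 × 2.5 = 1.125.
Odds after that evidence = (53/947) × 1.125 = 477/7576.
Target odds = 0.99/0.01 = 99.
Need 1.7ⁿ ≥ 99 ÷ (477/7576) = 83336/53.
1.7¹³ ≈990.458 falls short of 83336/53 but 1.7¹⁴ ≈1683.78 reaches it, so n = 14.

14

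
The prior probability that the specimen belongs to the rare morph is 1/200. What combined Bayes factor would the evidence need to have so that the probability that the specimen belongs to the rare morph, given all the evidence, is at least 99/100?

Prior odds = 0.005/0.995 = 1/199.
Target odds = 0.99/0.01 = 99.
Required Bayes factor = 99 ÷ (1/199) = 19701.

19701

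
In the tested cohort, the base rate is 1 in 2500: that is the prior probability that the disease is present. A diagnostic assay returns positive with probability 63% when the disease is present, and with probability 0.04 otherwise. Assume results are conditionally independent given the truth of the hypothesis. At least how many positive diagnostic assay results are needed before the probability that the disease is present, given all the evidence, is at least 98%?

Prior odds: 0.0004 ÷ 0.9996 = 1/2499.
Likelihood ratio of a positive result = 0.63/0.04 = 15.75.
Target odds: 0.98 ÷ 0.02 = 49.
Require 15.75ⁿ ≥ 49 ÷ (1/2499) = 122451.
15.75⁴ = 15752961/256 falls short of 122451 but 15.75⁵ = 992436543/1024 reaches it, so n = 5.

5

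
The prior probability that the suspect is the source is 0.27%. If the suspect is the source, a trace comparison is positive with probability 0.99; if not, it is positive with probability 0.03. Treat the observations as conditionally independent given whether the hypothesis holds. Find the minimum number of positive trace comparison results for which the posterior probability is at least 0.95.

Prior odds: 0.0027 ÷ 0.9973 = 27/9973.
Likelihood ratio of a positive = 0.99/0.03 = 33.
Target odds: 0.95 ÷ 0.05 = 19.
Require 33ⁿ ≥ 19 ÷ (27/9973) = 189487/27.
33² = 1089 falls short of 189487/27 but 33³ = 35937 reaches it, so n = 3.

3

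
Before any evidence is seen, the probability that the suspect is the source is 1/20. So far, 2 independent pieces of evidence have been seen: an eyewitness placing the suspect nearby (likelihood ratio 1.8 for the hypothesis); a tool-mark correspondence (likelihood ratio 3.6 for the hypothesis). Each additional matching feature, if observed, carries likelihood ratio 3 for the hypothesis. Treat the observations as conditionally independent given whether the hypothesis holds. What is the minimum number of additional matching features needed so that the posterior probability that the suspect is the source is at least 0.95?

4

Prior odds = 0.05/0.95 = 1/19.
Combined Bayes factor of the evidence already in hand = 1.8 × 3.6 = 6.48.
Odds after that evidence = (1/19) × 6.48 = 162/475.
Target odds = 0.95/0.05 = 19.
Need 3ⁿ ≥ 19 ÷ (162/475) = 9025/162.
3³ = 27 falls short of 9025/162 but 3⁴ = 81 reaches it, so n = 4.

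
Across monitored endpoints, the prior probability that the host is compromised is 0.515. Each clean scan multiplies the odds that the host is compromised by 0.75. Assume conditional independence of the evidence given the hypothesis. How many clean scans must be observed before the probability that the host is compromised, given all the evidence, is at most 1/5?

Prior odds = 0.515/0.485 = 103/97.
Likelihood ratio per clean scan = 0.75.
Target odds: 0.2 ÷ 0.8 = 0.25.
Need (103/97) × 0.75ⁿ ≤ 0.25, i.e. 0.75ⁿ ≤ 97/412.
0.75⁵ = 243/1024 is still above 97/412 but 0.75⁶ = 729/4096 is at or below it, so n = 6.

6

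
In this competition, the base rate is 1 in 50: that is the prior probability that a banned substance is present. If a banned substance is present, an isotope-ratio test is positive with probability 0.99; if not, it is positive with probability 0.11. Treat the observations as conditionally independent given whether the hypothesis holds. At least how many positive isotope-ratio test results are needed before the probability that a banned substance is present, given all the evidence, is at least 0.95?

Prior odds: 0.02 ÷ 0.98 = 1/49.
Likelihood ratio of a positive = 0.99/0.11 = 9.
Target odds: 0.95 ÷ 0.05 = 19.
Need (1/49) × 9ⁿ ≥ 19, i.e. 9ⁿ ≥ 931.
9³ = 729 falls short of 931 but 9⁴ = 6561 reaches it, so n = 4.

4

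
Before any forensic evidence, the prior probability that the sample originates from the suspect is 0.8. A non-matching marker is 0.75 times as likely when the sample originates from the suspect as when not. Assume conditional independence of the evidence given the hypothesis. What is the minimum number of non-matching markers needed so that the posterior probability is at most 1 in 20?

Prior odds = 0.8/0.2 = 4.
Likelihood ratio per non-matching marker = 0.75.
Target odds: 0.05 ÷ 0.95 = 1/19.
Need 4 × 0.75ⁿ ≤ 1/19, i.e. 0.75ⁿ ≤ 1/76.
0.75¹⁵ ≈0.0133635 is still above 1/76 but 0.75¹⁶ ≈0.0100226 is at or below it, so n = 16.

16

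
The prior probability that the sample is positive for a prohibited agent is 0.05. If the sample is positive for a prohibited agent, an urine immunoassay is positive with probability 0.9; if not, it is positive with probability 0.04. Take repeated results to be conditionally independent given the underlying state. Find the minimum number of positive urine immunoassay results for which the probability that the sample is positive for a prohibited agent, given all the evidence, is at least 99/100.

Prior odds: 0.05 ÷ 0.95 = 1/19.
Likelihood ratio of a positive = 0.9/0.04 = 22.5.
Target posterior odds = 0.99/0.01 = 99.
Require 22.5ⁿ ≥ 99 ÷ (1/19) = 1881.
22.5² = 506.25 falls short of 1881 but 22.5³ = 11390.625 reaches it, so n = 3.

3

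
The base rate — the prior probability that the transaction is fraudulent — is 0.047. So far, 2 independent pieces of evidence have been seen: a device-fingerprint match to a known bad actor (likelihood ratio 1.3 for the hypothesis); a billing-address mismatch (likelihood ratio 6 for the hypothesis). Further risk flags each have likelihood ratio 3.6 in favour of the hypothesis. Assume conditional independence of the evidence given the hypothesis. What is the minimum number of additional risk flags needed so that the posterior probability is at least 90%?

3

Prior odds = 0.047/0.953 = 47/953.
Combined Bayes factor of the evidence already in hand = 1.3 × 6 = 7.8.
Odds after that evidence = (47/953) × 7.8 = 1833/4765.
Target odds = 0.9/0.1 = 9.
Need 3.6ⁿ ≥ 9 ÷ (1833/4765) = 14295/611.
3.6² = 12.96 falls short of 14295/611 but 3.6³ = 46.656 reaches it, so n = 3.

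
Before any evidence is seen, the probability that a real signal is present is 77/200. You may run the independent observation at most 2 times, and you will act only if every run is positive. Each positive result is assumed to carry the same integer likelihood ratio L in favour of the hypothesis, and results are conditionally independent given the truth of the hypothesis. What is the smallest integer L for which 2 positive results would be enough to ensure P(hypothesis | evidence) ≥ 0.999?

Prior odds = 0.385/0.615 = 77/123.
Target odds = 0.999/0.001 = 999.
Need L² ≥ 999 ÷ (77/123) = 122877/77.
39² = 1521 < 122877/77 ≤ 1600 = 40², so L = 40.

40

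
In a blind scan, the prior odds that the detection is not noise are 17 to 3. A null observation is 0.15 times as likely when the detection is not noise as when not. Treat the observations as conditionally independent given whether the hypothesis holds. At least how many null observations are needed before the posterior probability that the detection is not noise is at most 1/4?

Prior odds = 17/3.
Likelihood ratio per null observation = 0.15.
Target posterior odds = 0.25/0.75 = 1/3.
Require 0.15ⁿ ≤ 1/3 ÷ (17/3) = 1/17.
0.15¹ = 0.15 is still above 1/17 but 0.15² = 0.0225 is at or below it, so n = 2.

2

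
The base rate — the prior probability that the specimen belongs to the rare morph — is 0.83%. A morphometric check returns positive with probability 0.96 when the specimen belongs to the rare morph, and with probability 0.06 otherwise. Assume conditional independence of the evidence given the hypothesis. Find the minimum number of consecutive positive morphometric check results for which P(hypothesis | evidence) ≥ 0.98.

4

Prior odds = 0.0083/0.9917 = 83/9917.
Likelihood ratio of a positive result = 0.96/0.06 = 16.
Target odds: 0.98 ÷ 0.02 = 49.
Need (83/9917) × 16ⁿ ≥ 49, i.e. 16ⁿ ≥ 485933/83.
16³ = 4096 falls short of 485933/83 but 16⁴ = 65536 reaches it, so n = 4.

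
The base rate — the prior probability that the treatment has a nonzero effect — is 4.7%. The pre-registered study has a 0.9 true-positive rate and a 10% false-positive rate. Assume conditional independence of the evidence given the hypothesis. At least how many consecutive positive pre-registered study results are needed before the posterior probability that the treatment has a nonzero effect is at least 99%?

4

Prior odds = 0.047/0.953 = 47/953.
Likelihood ratio of a positive result = 0.9/0.1 = 9.
Target odds: 0.99 ÷ 0.01 = 99.
Need (47/953) × 9ⁿ ≥ 99, i.e. 9ⁿ ≥ 94347/47.
9³ = 729 falls short of 94347/47 but 9⁴ = 6561 reaches it, so n = 4.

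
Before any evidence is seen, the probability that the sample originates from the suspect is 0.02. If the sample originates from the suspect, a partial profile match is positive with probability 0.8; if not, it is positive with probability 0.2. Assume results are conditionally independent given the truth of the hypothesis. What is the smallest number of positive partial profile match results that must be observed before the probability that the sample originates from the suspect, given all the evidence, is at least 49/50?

Prior odds = 0.02/0.98 = 1/49.
Likelihood ratio of a positive = 0.8/0.2 = 4.
Target posterior odds = 0.98/0.02 = 49.
Require 4ⁿ ≥ 49 ÷ (1/49) = 2401.
4⁵ = 1024 falls short of 2401 but 4⁶ = 4096 reaches it, so n = 6.

6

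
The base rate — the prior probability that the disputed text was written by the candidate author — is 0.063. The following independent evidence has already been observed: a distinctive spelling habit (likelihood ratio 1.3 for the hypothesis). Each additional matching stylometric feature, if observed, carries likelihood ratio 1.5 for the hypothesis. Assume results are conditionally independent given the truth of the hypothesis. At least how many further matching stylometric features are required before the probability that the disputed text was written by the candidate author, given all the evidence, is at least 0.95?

Prior odds = 0.063/0.937 = 63/937.
Bayes factor of the evidence already in hand = 1.3.
Odds after that evidence = (63/937) × 1.3 = 819/9370.
Target odds = 0.95/0.05 = 19.
Need 1.5ⁿ ≥ 19 ÷ (819/9370) = 178030/819.
1.5¹³ = 1594323/8192 falls short of 178030/819 but 1.5¹⁴ = 4782969/16384 reaches it, so n = 14.

14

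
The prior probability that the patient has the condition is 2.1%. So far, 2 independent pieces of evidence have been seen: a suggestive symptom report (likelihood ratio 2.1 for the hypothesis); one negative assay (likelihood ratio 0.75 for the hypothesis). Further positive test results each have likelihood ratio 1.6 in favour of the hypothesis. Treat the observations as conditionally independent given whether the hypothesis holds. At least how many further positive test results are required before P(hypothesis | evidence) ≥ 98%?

Prior odds = 0.021/0.979 = 21/979.
Combined Bayes factor of the evidence already in hand = 2.1 × 0.75 = 1.575.
Odds after that evidence = (21/979) × 1.575 = 1323/39160.
Target odds = 0.98/0.02 = 49.
Need 1.6ⁿ ≥ 49 ÷ (1323/39160) = 39160/27.
1.6¹⁵ ≈1152.92 falls short of 39160/27 but 1.6¹⁶ ≈1844.67 reaches it, so n = 16.

16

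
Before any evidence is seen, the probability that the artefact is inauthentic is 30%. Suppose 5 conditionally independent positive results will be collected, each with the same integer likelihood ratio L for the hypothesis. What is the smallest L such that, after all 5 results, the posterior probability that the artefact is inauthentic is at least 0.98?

Prior odds = 0.3/0.7 = 3/7.
Target odds = 0.98/0.02 = 49.
Need L⁵ ≥ 49 ÷ (3/7) = 343/3.
2⁵ = 32 < 343/3 ≤ 243 = 3⁵, so L = 3.

3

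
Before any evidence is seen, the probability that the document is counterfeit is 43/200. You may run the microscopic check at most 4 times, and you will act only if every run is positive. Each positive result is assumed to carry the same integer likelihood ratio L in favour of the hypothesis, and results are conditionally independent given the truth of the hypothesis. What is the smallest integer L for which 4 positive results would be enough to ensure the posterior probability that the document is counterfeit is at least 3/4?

2

Prior odds = 0.215/0.785 = 43/157.
Target odds = 0.75/0.25 = 3.
Need L⁴ ≥ 3 ÷ (43/157) = 471/43.
1⁴ = 1 < 471/43 ≤ 16 = 2⁴, so L = 2.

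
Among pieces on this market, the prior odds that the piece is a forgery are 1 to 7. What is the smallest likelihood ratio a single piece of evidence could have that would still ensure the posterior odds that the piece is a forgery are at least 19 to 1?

133

Prior odds = 1/7.
Target odds = 19.
Required Bayes factor = 19 ÷ (1/7) = 133.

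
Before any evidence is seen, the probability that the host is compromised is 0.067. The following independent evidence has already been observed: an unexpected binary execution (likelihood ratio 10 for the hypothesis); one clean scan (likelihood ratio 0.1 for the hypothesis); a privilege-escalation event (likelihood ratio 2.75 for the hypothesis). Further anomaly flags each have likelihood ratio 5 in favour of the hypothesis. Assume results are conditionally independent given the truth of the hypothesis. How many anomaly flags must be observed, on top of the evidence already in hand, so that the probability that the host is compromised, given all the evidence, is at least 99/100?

4

Prior odds = 0.067/0.933 = 67/933.
Combined Bayes factor of the evidence already in hand = 10 × 0.1 × 2.75 = 2.75.
Odds after that evidence = (67/933) × 2.75 = 737/3732.
Target odds = 0.99/0.01 = 99.
Need 5ⁿ ≥ 99 ÷ (737/3732) = 33588/67.
5³ = 125 falls short of 33588/67 but 5⁴ = 625 reaches it, so n = 4.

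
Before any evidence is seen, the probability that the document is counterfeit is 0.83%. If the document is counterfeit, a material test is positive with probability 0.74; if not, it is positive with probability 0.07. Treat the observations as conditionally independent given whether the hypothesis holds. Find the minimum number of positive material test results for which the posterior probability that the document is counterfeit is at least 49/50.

4

Prior odds = 0.0083/0.9917 = 83/9917.
Likelihood ratio of a positive = 0.74/0.07 = 74/7.
Target odds: 0.98 ÷ 0.02 = 49.
Need (83/9917) × (74/7)ⁿ ≥ 49, i.e. (74/7)ⁿ ≥ 485933/83.
(74/7)³ = 405224/343 falls short of 485933/83 but (74/7)⁴ = 29986576/2401 reaches it, so n = 4.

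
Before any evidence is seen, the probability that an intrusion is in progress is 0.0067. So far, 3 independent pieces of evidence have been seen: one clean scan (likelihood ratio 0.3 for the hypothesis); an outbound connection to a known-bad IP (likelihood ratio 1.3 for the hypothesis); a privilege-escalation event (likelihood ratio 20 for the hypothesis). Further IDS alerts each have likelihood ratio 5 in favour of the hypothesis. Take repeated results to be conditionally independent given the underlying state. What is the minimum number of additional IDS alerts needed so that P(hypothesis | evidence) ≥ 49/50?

5

Prior odds = 0.0067/0.9933 = 67/9933.
Combined Bayes factor of the evidence already in hand = 0.3 × 1.3 × 20 = 7.8.
Odds after that evidence = (67/9933) × 7.8 = 871/16555.
Target odds = 0.98/0.02 = 49.
Need 5ⁿ ≥ 49 ÷ (871/16555) = 811195/871.
5⁴ = 625 falls short of 811195/871 but 5⁵ = 3125 reaches it, so n = 5.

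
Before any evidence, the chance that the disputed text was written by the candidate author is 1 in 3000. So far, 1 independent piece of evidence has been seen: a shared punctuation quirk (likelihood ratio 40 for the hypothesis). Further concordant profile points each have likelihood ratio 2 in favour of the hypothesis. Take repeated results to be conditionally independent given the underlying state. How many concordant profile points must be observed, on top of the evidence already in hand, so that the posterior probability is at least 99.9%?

Prior odds = (1/3000)/(2999/3000) = 1/2999.
Bayes factor of the evidence already in hand = 40.
Odds after that evidence = (1/2999) × 40 = 40/2999.
Target odds = 0.999/0.001 = 999.
Need 2ⁿ ≥ 999 ÷ (40/2999) = 74900.025.
2¹⁶ = 65536 falls short of 74900.025 but 2¹⁷ = 131072 reaches it, so n = 17.

17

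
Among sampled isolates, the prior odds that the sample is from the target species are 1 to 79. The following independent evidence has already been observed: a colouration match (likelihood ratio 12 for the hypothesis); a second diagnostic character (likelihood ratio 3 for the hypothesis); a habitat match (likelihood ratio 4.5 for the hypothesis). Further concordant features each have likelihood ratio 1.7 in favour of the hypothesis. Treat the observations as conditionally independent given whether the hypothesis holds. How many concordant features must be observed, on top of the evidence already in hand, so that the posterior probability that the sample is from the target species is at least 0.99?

Prior odds = 1/79.
Combined Bayes factor of the evidence already in hand = 12 × 3 × 4.5 = 162.
Odds after that evidence = (1/79) × 162 = 162/79.
Target odds = 0.99/0.01 = 99.
Need 1.7ⁿ ≥ 99 ÷ (162/79) = 869/18.
1.7⁷ = 410338673/10000000 falls short of 869/18 but 1.7⁸ ≈69.7576 reaches it, so n = 8.

8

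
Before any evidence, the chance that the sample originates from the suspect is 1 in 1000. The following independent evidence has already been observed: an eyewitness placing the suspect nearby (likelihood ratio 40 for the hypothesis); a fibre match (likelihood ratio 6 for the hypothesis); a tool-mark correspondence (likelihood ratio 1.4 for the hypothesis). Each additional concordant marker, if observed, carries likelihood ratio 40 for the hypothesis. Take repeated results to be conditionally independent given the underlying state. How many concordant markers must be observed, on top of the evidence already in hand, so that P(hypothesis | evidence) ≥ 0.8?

1

Prior odds = 0.001/0.999 = 1/999.
Combined Bayes factor of the evidence already in hand = 40 × 6 × 1.4 = 336.
Odds after that evidence = (1/999) × 336 = 112/333.
Target odds = 0.8/0.2 = 4.
Need 40ⁿ ≥ 4 ÷ (112/333) = 333/28.
40¹ = 40, which meets the required 333/28; so n = 1.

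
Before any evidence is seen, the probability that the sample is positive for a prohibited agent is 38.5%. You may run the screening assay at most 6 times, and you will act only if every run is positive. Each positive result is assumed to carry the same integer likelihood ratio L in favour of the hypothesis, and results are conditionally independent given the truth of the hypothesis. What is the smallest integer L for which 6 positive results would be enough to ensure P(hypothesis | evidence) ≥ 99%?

Prior odds = 0.385/0.615 = 77/123.
Target odds = 0.99/0.01 = 99.
Need L⁶ ≥ 99 ÷ (77/123) = 1107/7.
2⁶ = 64 < 1107/7 ≤ 729 = 3⁶, so L = 3.

3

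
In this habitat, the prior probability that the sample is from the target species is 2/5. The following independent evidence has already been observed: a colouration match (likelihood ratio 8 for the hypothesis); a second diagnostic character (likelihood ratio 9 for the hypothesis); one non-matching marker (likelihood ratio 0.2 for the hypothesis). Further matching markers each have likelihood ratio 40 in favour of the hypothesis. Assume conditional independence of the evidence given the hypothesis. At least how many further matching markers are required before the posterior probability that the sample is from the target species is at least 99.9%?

2

Prior odds = 0.4/0.6 = 2/3.
Combined Bayes factor of the evidence already in hand = 8 × 9 × 0.2 = 14.4.
Odds after that evidence = (2/3) × 14.4 = 9.6.
Target odds = 0.999/0.001 = 999.
Need 40ⁿ ≥ 999 ÷ 9.6 = 104.0625.
40¹ = 40 falls short of 104.0625 but 40² = 1600 reaches it, so n = 2.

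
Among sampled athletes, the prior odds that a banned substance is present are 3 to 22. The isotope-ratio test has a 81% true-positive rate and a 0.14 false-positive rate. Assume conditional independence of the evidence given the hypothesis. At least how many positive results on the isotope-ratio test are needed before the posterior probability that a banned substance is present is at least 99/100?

Prior odds = 3/22.
Likelihood ratio of a positive result = 0.81/0.14 = 81/14.
Target odds: 0.99 ÷ 0.01 = 99.
Need (3/22) × (81/14)ⁿ ≥ 99, i.e. (81/14)ⁿ ≥ 726.
(81/14)³ = 531441/2744 falls short of 726 but (81/14)⁴ = 43046721/38416 reaches it, so n = 4.

4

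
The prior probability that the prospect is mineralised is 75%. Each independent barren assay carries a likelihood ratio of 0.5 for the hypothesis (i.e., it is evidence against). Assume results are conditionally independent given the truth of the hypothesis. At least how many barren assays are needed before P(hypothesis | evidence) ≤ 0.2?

4

Prior odds = 0.75/0.25 = 3.
Likelihood ratio per barren assay = 0.5.
Target posterior odds = 0.2/0.8 = 0.25.
Need 3 × 0.5ⁿ ≤ 0.25, i.e. 0.5ⁿ ≤ 1/12.
0.5³ = 0.125 is still above 1/12 but 0.5⁴ = 0.0625 is at or below it, so n = 4.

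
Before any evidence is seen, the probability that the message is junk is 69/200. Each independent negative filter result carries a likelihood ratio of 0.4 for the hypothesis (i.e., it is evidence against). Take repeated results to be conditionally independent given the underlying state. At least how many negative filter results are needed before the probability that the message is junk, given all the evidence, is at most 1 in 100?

Prior odds = 0.345/0.655 = 69/131.
Likelihood ratio per negative filter result = 0.4.
Target posterior odds = 0.01/0.99 = 1/99.
Need (69/131) × 0.4ⁿ ≤ 1/99, i.e. 0.4ⁿ ≤ 131/6831.
0.4⁴ = 0.0256 is still above 131/6831 but 0.4⁵ = 0.01024 is at or below it, so n = 5.

5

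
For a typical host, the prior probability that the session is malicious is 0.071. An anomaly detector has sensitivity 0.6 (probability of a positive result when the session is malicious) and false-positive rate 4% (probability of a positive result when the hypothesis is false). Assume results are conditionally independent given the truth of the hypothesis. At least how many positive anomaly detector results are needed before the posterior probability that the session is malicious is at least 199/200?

3

Prior odds = 0.071/0.929 = 71/929.
Likelihood ratio of a positive result = 0.6/0.04 = 15.
Target posterior odds = 0.995/0.005 = 199.
Need (71/929) × 15ⁿ ≥ 199, i.e. 15ⁿ ≥ 184871/71.
15² = 225 falls short of 184871/71 but 15³ = 3375 reaches it, so n = 3.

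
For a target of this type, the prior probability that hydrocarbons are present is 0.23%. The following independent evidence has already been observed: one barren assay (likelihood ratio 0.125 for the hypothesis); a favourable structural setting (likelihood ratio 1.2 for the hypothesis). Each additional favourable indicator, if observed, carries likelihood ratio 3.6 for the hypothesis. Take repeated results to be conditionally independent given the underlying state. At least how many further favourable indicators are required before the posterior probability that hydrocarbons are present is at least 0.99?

Prior odds = 0.0023/0.9977 = 23/9977.
Combined Bayes factor of the evidence already in hand = 0.125 × 1.2 = 0.15.
Odds after that evidence = (23/9977) × 0.15 = 69/199540.
Target odds = 0.99/0.01 = 99.
Need 3.6ⁿ ≥ 99 ÷ (69/199540) = 6584820/23.
3.6⁹ ≈101560 falls short of 6584820/23 but 3.6¹⁰ ≈365616 reaches it, so n = 10.

10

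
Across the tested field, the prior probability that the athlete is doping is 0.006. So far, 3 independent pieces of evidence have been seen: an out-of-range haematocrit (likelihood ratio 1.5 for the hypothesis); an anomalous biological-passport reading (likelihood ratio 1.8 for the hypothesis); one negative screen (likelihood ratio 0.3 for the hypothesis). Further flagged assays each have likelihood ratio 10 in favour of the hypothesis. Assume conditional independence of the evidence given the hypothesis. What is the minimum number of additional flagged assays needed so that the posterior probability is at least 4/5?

3

Prior odds = 0.006/0.994 = 3/497.
Combined Bayes factor of the evidence already in hand = 1.5 × 1.8 × 0.3 = 0.81.
Odds after that evidence = (3/497) × 0.81 = 243/49700.
Target odds = 0.8/0.2 = 4.
Need 10ⁿ ≥ 4 ÷ (243/49700) = 198800/243.
10² = 100 falls short of 198800/243 but 10³ = 1000 reaches it, so n = 3.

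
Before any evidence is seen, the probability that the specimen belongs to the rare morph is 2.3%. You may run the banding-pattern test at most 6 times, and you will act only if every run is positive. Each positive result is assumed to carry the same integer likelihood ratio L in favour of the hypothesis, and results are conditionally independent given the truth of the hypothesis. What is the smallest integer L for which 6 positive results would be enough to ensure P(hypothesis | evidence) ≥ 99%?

5

Prior odds = 0.023/0.977 = 23/977.
Target odds = 0.99/0.01 = 99.
Need L⁶ ≥ 99 ÷ (23/977) = 96723/23.
4⁶ = 4096 < 96723/23 ≤ 15625 = 5⁶, so L = 5.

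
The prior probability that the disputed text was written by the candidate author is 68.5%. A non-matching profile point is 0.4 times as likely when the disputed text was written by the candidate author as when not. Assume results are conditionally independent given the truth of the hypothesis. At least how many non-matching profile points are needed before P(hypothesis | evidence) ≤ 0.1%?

Prior odds = 0.685/0.315 = 137/63.
Likelihood ratio per non-matching profile point = 0.4.
Target posterior odds = 0.001/0.999 = 1/999.
Require 0.4ⁿ ≤ 1/999 ÷ (137/63) = 7/15207.
0.4⁸ = 256/390625 is still above 7/15207 but 0.4⁹ = 512/1953125 is at or below it, so n = 9.

9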